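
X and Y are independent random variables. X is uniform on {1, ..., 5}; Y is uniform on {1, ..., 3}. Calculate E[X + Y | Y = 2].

P(Y = 2) = 1/3.
Summing (X+Y)·P(x,y) over outcomes with Y = 2 gives 5/3.
E[X + Y | Y = 2] = (5/3) / (1/3) = 5.

5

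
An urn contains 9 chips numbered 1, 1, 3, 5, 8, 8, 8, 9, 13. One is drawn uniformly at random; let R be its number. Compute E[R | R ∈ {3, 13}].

P(R ∈ {3, 13}) = 2/9.
Σ over the event: 3·1/9 + 13·1/9 = 16/9.
E[R | R ∈ {3, 13}] = (16/9) / (2/9) = 8.

8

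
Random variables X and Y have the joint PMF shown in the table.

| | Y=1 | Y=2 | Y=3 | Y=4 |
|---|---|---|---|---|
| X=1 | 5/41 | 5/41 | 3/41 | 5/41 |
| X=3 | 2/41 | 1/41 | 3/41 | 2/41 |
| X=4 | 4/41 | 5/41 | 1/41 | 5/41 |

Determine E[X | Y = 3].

P(Y = 3) = 7/41.
Σ X·P over the event = 1·(3/41) + 3·(3/41) + 4·(1/41) = 16/41.
E[X | Y = 3] = (16/41) / (7/41) = 16/7.

16/7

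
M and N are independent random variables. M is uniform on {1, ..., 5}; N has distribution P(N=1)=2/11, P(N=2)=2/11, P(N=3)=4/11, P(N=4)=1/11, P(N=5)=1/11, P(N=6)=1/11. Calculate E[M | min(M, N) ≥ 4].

P(min(M, N) ≥ 4) = 6/55.
Summing M·P(x,y) over outcomes with min(M, N) ≥ 4 gives 27/55.
E[M | min(M, N) ≥ 4] = (27/55) / (6/55) = 9/2.

9/2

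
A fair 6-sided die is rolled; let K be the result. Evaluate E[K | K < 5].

5/2

Given K < 5, K is equally likely to be any of {1, 2, 3, 4}.
E[K | K < 5] = (1 + 2 + 3 + 4) / 4 = 5/2.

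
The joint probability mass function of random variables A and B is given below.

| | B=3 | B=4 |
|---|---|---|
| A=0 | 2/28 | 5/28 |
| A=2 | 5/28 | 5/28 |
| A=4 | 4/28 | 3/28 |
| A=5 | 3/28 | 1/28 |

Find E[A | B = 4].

27/14

P(B = 4) = 1/2.
Σ A·P over the event = 0·(5/28) + 2·(5/28) + 4·(3/28) + 5·(1/28) = 27/28.
E[A | B = 4] = (27/28) / (1/2) = 27/14.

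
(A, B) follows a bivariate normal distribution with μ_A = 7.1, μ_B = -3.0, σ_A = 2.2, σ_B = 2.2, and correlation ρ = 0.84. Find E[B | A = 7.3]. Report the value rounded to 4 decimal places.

E[B | A=x] = μ_B + ρ(σ_B/σ_A)(x − μ_A) for jointly normal variables.
E[B | A=7.3] = -3.0 + (0.84)·(2.2/2.2)·(7.3 − (7.1)) = -3.0 + (0.84)·(0.2) = -2.8320.

-2.8320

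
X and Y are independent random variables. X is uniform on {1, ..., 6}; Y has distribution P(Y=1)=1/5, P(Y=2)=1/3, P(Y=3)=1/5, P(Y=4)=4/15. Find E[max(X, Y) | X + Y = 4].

P(X + Y = 4) = 11/90.
Summing max(X,Y)·P(x,y) over outcomes with X + Y = 4 gives 14/45.
E[max(X, Y) | X + Y = 4] = (14/45) / (11/90) = 28/11.

28/11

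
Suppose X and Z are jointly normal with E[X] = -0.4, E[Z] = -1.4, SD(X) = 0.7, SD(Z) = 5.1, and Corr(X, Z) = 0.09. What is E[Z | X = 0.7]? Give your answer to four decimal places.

The regression of Z on X has slope ρ·σ_Z/σ_X and passes through (μ_X, μ_Z).
E[Z | X=0.7] = -1.4 + (0.09)·(5.1/0.7)·(0.7 − (-0.4)) = -1.4 + (0.65571)·(1.1) = -0.6787.

-0.6787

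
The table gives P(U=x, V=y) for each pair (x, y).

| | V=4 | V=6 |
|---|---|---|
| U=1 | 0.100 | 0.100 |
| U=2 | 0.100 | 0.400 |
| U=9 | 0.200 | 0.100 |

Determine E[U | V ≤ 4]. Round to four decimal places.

5.2500

P(V ≤ 4) = 0.400.
Σ U·P over the event = 1·(0.100) + 2·(0.100) + 9·(0.200) = 2.100.
E[U | V ≤ 4] = (2.100) / (0.400) = 5.2500.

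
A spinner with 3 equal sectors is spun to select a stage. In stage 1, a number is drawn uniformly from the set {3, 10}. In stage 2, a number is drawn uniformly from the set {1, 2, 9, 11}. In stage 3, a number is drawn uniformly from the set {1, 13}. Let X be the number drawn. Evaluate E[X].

E[X | stage 1] = (3+10)/2 = 13/2.
E[X | stage 2] = (1+2+9+11)/4 = 23/4.
E[X | stage 3] = (1+13)/2 = 7.
E[X] = (1/3)·(13/2) + (1/3)·(23/4) + (1/3)·(7) = 77/12.

77/12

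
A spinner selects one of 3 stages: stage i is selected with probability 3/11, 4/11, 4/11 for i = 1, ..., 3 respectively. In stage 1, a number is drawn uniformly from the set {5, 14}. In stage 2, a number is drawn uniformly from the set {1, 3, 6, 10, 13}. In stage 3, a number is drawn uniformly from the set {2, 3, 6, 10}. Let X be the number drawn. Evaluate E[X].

69/10

E[X | stage 1] = (5+14)/2 = 19/2.
E[X | stage 2] = (1+3+6+10+13)/5 = 33/5.
E[X | stage 3] = (2+3+6+10)/4 = 21/4.
By the law of total expectation,
E[X] = (3/11)·(19/2) + (4/11)·(33/5) + (4/11)·(21/4) = 69/10.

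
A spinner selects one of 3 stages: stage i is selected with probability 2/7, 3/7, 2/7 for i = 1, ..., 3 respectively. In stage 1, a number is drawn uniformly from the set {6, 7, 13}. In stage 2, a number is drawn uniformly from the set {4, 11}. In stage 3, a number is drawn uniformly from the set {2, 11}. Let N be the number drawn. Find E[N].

317/42

E[N | stage 1] = (6+7+13)/3 = 26/3.
E[N | stage 2] = (4+11)/2 = 15/2.
E[N | stage 3] = (2+11)/2 = 13/2.
E[N] = (2/7)·(26/3) + (3/7)·(15/2) + (2/7)·(13/2) = 317/42.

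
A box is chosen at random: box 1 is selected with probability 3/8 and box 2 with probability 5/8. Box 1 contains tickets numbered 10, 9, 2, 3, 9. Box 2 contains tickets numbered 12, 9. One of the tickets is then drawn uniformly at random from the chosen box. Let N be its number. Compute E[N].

E[N | box 1] = (10+9+2+3+9)/5 = 33/5.
E[N | box 2] = (12+9)/2 = 21/2.
E[N] = (3/8)·(33/5) + (5/8)·(21/2) = 723/80.

723/80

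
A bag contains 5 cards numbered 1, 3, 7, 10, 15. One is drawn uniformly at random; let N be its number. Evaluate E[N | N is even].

P(N is even) = 1/5.
Σ over the event: 10·1/5 = 2.
E[N | N is even] = (2) / (1/5) = 10.

10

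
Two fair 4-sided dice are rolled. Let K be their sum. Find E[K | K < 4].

8/3

P(K < 4) = 3/16.
Σ over the event: 2·1/16 + 3·1/8 = 1/2.
E[K | K < 4] = (1/2) / (3/16) = 8/3.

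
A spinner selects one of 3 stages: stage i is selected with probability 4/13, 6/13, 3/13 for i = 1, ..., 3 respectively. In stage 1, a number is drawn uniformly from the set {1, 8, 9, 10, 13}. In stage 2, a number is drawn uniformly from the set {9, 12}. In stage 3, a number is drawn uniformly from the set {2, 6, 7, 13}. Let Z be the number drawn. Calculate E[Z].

E[Z | stage 1] = (1+8+9+10+13)/5 = 41/5.
E[Z | stage 2] = (9+12)/2 = 21/2.
E[Z | stage 3] = (2+6+7+13)/4 = 7.
By the law of total expectation,
E[Z] = (4/13)·(41/5) + (6/13)·(21/2) + (3/13)·(7) = 584/65.

584/65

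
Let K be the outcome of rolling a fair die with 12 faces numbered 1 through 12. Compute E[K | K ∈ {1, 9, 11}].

P(K ∈ {1, 9, 11}) = 1/4.
Σ over the event: 1·1/12 + 9·1/12 + 11·1/12 = 7/4.
E[K | K ∈ {1, 9, 11}] = (7/4) / (1/4) = 7.

7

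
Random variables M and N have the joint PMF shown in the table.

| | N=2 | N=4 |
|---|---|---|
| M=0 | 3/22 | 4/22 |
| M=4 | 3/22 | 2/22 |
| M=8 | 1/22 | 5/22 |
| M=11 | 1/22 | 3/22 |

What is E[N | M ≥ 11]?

7/2

P(M ≥ 11) = 2/11.
Σ N·P over the event = 2·(1/22) + 4·(3/22) = 7/11.
E[N | M ≥ 11] = (7/11) / (2/11) = 7/2.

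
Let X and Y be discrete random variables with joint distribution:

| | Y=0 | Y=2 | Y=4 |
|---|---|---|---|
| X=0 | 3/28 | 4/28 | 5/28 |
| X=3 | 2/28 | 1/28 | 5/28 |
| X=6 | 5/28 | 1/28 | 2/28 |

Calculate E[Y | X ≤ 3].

P(X ≤ 3) = 5/7.
Σ Y·P over the event = 0·(3/28) + 2·(4/28) + 4·(5/28) + 0·(2/28) + 2·(1/28) + 4·(5/28) = 25/14.
E[Y | X ≤ 3] = (25/14) / (5/7) = 5/2.

5/2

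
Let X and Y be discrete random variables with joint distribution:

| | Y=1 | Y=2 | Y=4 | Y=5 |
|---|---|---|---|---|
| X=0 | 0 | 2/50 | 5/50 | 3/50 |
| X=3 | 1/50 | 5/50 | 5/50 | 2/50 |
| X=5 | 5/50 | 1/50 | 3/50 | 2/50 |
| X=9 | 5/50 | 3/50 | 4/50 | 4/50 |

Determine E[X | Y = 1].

73/11

P(Y = 1) = 11/50.
Σ X·P over the event = 3·(1/50) + 5·(5/50) + 9·(5/50) = 73/50.
E[X | Y = 1] = (73/50) / (11/50) = 73/11.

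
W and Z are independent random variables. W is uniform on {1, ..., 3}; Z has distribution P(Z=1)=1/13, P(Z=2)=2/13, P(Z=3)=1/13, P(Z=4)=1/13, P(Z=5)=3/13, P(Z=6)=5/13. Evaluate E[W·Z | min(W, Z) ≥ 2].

P(min(W, Z) ≥ 2) = 8/13.
Summing WZ·P(x,y) over outcomes with min(W, Z) ≥ 2 gives 280/39.
E[W·Z | min(W, Z) ≥ 2] = (280/39) / (8/13) = 35/3.

35/3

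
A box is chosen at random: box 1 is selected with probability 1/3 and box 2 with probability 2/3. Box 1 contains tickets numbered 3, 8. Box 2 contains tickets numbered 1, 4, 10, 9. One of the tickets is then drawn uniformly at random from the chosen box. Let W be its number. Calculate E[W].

E[W | box 1] = (3+8)/2 = 11/2.
E[W | box 2] = (1+4+10+9)/4 = 6.
E[W] = (1/3)·(11/2) + (2/3)·(6) = 35/6.

35/6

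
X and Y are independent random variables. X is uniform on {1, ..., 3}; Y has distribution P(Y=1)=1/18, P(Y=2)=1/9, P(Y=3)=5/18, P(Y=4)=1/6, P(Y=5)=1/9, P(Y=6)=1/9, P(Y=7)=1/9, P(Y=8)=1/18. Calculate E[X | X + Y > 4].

13/6

P(X + Y > 4) = 7/9.
Summing X·P(x,y) over outcomes with X + Y > 4 gives 91/54.
E[X | X + Y > 4] = (91/54) / (7/9) = 13/6.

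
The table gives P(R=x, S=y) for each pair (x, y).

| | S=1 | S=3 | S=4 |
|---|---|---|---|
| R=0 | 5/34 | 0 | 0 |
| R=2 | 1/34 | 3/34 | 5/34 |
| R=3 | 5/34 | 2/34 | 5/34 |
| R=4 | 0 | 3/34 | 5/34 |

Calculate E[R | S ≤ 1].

17/11

P(S ≤ 1) = 11/34.
Summing R·P(R=x,S=y) over the conditioning event gives 1/2.
E[R | S ≤ 1] = (1/2) / (11/34) = 17/11.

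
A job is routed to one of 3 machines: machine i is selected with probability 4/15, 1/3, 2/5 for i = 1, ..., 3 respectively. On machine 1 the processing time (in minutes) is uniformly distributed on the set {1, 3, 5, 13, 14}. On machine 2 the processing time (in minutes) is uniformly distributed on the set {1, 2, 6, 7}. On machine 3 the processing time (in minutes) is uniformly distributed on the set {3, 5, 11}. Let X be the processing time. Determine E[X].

434/75

E[X | machine 1] = (1+3+5+13+14)/5 = 36/5.
E[X | machine 2] = (1+2+6+7)/4 = 4.
E[X | machine 3] = (3+5+11)/3 = 19/3.
E[X] = (4/15)·(36/5) + (1/3)·(4) + (2/5)·(19/3) = 434/75.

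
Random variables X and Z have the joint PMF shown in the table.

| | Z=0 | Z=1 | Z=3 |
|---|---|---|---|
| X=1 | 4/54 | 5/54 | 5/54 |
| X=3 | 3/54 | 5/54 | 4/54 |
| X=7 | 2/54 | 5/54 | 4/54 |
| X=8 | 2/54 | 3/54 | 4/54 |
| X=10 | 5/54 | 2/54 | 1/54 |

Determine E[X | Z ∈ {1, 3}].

P(Z ∈ {1, 3}) = 19/27.
Summing X·P(X=x,Z=y) over the conditioning event gives 31/9.
E[X | Z ∈ {1, 3}] = (31/9) / (19/27) = 93/19.

93/19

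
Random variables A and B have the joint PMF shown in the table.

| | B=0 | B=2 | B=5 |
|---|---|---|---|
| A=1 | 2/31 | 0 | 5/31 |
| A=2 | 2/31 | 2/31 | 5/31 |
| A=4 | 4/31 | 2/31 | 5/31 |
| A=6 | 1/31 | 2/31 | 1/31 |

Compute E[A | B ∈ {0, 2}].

P(B ∈ {0, 2}) = 15/31.
Σ A·P over the event = 1·(2/31) + 2·(2/31) + 2·(2/31) + 4·(4/31) + 4·(2/31) + 6·(1/31) + 6·(2/31) = 52/31.
E[A | B ∈ {0, 2}] = (52/31) / (15/31) = 52/15.

52/15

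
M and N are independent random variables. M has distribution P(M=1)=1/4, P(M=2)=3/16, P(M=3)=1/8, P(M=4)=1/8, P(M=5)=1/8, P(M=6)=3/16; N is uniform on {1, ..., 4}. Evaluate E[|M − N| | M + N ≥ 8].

11/5

P(M + N ≥ 8) = 15/64.
Summing |M−N|·P(x,y) over outcomes with M + N ≥ 8 gives 33/64.
E[|M − N| | M + N ≥ 8] = (33/64) / (15/64) = 11/5.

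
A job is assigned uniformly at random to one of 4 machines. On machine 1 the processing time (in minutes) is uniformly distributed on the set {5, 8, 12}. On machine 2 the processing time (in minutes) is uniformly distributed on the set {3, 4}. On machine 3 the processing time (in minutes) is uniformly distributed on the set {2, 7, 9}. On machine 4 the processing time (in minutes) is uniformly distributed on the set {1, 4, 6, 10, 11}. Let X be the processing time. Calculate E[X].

727/120

E[X | machine 1] = (5+8+12)/3 = 25/3.
E[X | machine 2] = (3+4)/2 = 7/2.
E[X | machine 3] = (2+7+9)/3 = 6.
E[X | machine 4] = (1+4+6+10+11)/5 = 32/5.
By the law of total expectation,
E[X] = (1/4)·(25/3) + (1/4)·(7/2) + (1/4)·(6) + (1/4)·(32/5) = 727/120.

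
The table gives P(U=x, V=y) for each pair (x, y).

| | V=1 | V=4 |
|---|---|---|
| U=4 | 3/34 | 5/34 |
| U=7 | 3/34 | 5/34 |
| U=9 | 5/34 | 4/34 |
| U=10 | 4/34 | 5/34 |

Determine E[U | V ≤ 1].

P(V ≤ 1) = 15/34.
Σ U·P over the event = 4·(3/34) + 7·(3/34) + 9·(5/34) + 10·(4/34) = 59/17.
E[U | V ≤ 1] = (59/17) / (15/34) = 118/15.

118/15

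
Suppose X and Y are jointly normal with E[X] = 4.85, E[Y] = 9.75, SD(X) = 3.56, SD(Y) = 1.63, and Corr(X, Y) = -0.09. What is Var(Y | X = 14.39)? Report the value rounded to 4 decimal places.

Var(Y | X=x) = (1 − ρ²)·σ_Y².
Var(Y | X=14.39) = (1.63)²·(1 − (-0.09)²) = 2.6569·0.9919 = 2.6354.

2.6354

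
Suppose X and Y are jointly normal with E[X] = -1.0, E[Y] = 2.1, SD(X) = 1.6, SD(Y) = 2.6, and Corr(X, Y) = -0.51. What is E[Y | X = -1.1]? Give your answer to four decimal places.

The regression of Y on X has slope ρ·σ_Y/σ_X and passes through (μ_X, μ_Y).
E[Y | X=-1.1] = 2.1 + (-0.51)·(2.6/1.6)·(-1.1 − (-1.0)) = 2.1 + (-0.82875)·(-0.1) = 2.1829.

2.1829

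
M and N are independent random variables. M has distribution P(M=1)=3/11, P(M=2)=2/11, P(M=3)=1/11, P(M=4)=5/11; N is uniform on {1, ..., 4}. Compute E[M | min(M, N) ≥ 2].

27/8

P(min(M, N) ≥ 2) = 6/11.
Summing M·P(x,y) over outcomes with min(M, N) ≥ 2 gives 81/44.
E[M | min(M, N) ≥ 2] = (81/44) / (6/11) = 27/8.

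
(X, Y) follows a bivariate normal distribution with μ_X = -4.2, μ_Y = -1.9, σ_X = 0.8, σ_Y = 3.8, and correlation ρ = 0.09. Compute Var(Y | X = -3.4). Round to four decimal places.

14.3230

The conditional variance in a bivariate normal is σ_Y²(1 − ρ²), independent of x.
Var(Y | X=-3.4) = (3.8)²·(1 − (0.09)²) = 14.44·0.9919 = 14.3230.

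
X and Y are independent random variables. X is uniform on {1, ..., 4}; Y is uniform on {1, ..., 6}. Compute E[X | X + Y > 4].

25/9

P(X + Y > 4) = 3/4.
Summing X·P(x,y) over outcomes with X + Y > 4 gives 25/12.
E[X | X + Y > 4] = (25/12) / (3/4) = 25/9.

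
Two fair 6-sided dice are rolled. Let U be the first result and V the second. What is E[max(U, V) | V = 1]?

P(V = 1) = 1/6.
Summing max(U,V)·P(x,y) over outcomes with V = 1 gives 7/12.
E[max(U, V) | V = 1] = (7/12) / (1/6) = 7/2.

7/2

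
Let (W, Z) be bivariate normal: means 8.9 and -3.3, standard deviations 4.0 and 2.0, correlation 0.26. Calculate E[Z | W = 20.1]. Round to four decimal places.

The regression of Z on W has slope ρ·σ_Z/σ_W and passes through (μ_W, μ_Z).
E[Z | W=20.1] = -3.3 + (0.26)·(2.0/4.0)·(20.1 − (8.9)) = -3.3 + (0.13)·(11.2) = -1.8440.

-1.8440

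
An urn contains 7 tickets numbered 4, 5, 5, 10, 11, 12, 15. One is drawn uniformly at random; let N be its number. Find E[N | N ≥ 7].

P(N ≥ 7) = 4/7.
Σ over the event: 10·1/7 + 11·1/7 + 12·1/7 + 15·1/7 = 48/7.
E[N | N ≥ 7] = (48/7) / (4/7) = 12.

12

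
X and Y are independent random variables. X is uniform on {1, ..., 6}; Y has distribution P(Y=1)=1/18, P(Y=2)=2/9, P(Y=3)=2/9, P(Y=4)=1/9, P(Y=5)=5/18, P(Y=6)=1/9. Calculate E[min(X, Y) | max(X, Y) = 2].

P(max(X, Y) = 2) = 1/12.
Summing min(X,Y)·P(x,y) over outcomes with max(X, Y) = 2 gives 13/108.
E[min(X, Y) | max(X, Y) = 2] = (13/108) / (1/12) = 13/9.

13/9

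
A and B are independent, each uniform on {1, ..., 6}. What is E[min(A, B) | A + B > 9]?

Outcomes with A + B > 9: (4,6), (5,5), (5,6), (6,4), (6,5), (6,6), each with probability 1/36.
E[min(A, B) | A + B > 9] = (4 + 5 + 5 + 4 + 5 + 6) / 6 = 29/6.

29/6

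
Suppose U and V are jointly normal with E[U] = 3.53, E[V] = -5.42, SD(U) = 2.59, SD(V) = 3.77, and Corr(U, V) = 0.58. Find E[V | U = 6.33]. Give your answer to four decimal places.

E[V | U=x] = μ_V + ρ(σ_V/σ_U)(x − μ_U) for jointly normal variables.
E[V | U=6.33] = -5.42 + (0.58)·(3.77/2.59)·(6.33 − (3.53)) = -5.42 + (0.84425)·(2.8) = -3.0561.

-3.0561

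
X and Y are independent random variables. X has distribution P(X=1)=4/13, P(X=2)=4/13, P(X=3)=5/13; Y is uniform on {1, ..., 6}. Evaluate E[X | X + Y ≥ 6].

23/10

P(X + Y ≥ 6) = 20/39.
Summing X·P(x,y) over outcomes with X + Y ≥ 6 gives 46/39.
E[X | X + Y ≥ 6] = (46/39) / (20/39) = 23/10.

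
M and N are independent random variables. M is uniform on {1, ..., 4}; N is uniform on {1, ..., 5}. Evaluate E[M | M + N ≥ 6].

3

Outcomes with M + N ≥ 6: (1,5), (2,4), (2,5), (3,3), (3,4), (3,5), (4,2), (4,3), (4,4), (4,5), each with probability 1/20.
E[M | M + N ≥ 6] = (1 + 2 + 2 + 3 + 3 + 3 + 4 + 4 + 4 + 4) / 10 = 3.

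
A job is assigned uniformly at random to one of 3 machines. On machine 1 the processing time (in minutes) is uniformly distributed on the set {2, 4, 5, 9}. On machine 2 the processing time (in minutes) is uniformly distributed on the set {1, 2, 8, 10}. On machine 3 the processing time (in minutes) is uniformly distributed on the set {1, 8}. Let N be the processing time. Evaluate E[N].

E[N | machine 1] = (2+4+5+9)/4 = 5.
E[N | machine 2] = (1+2+8+10)/4 = 21/4.
E[N | machine 3] = (1+8)/2 = 9/2.
E[N] = (1/3)·(5) + (1/3)·(21/4) + (1/3)·(9/2) = 59/12.

59/12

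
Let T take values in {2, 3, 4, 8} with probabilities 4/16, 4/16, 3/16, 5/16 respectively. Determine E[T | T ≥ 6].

8

P(T ≥ 6) = 5/16.
Σ over the event: 8·5/16 = 5/2.
E[T | T ≥ 6] = (5/2) / (5/16) = 8.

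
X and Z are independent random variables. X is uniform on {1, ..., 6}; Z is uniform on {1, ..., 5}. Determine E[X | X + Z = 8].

Outcomes with X + Z = 8: (3,5), (4,4), (5,3), (6,2), each with probability 1/30.
E[X | X + Z = 8] = (3 + 4 + 5 + 6) / 4 = 9/2.

9/2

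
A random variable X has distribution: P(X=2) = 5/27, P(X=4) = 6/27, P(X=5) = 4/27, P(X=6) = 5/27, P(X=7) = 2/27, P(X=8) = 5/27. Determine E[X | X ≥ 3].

P(X ≥ 3) = 22/27.
Σ over the event: 4·2/9 + 5·4/27 + 6·5/27 + 7·2/27 + 8·5/27 = 128/27.
E[X | X ≥ 3] = (128/27) / (22/27) = 64/11.

64/11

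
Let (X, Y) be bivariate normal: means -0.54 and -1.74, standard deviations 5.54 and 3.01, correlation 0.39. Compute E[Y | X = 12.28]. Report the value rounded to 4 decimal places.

0.9765

E[Y | X=x] = μ_Y + ρ(σ_Y/σ_X)(x − μ_X) for jointly normal variables.
E[Y | X=12.28] = -1.74 + (0.39)·(3.01/5.54)·(12.28 − (-0.54)) = -1.74 + (0.211895)·(12.82) = 0.9765.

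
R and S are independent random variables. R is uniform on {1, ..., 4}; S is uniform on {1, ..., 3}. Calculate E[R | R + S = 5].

3

P(R + S = 5) = 1/4.
Summing R·P(x,y) over outcomes with R + S = 5 gives 3/4.
E[R | R + S = 5] = (3/4) / (1/4) = 3.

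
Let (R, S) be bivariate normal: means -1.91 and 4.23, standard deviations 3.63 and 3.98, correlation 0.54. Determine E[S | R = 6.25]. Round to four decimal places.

For a bivariate normal, E[S | R=x] = μ_S + ρ·(σ_S/σ_R)·(x − μ_R).
E[S | R=6.25] = 4.23 + (0.54)·(3.98/3.63)·(6.25 − (-1.91)) = 4.23 + (0.59207)·(8.16) = 9.0613.

9.0613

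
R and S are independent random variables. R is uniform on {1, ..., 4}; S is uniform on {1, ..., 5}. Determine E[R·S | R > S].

35/6

Outcomes with R > S: (2,1), (3,1), (3,2), (4,1), (4,2), (4,3), each with probability 1/20.
E[R·S | R > S] = (2 + 3 + 6 + 4 + 8 + 12) / 6 = 35/6.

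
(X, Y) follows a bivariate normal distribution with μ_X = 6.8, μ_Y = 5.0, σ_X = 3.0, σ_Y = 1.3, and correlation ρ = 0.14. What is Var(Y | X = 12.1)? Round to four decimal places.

The conditional variance in a bivariate normal is σ_Y²(1 − ρ²), independent of x.
Var(Y | X=12.1) = (1.3)²·(1 − (0.14)²) = 1.69·0.9804 = 1.6569.

1.6569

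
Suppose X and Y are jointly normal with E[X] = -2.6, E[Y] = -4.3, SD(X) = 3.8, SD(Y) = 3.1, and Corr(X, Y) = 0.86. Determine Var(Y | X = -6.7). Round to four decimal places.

2.5024

The conditional variance in a bivariate normal is σ_Y²(1 − ρ²), independent of x.
Var(Y | X=-6.7) = (3.1)²·(1 − (0.86)²) = 9.61·0.2604 = 2.5024.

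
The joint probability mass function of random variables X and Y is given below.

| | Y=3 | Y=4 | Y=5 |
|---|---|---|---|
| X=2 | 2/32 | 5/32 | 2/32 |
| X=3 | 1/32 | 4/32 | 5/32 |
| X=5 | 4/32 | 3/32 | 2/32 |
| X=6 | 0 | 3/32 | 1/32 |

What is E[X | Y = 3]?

P(Y = 3) = 7/32.
Σ X·P over the event = 2·(2/32) + 3·(1/32) + 5·(4/32) = 27/32.
E[X | Y = 3] = (27/32) / (7/32) = 27/7.

27/7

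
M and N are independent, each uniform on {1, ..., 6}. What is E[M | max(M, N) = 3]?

P(max(M, N) = 3) = 5/36.
Summing M·P(x,y) over outcomes with max(M, N) = 3 gives 1/3.
E[M | max(M, N) = 3] = (1/3) / (5/36) = 12/5.

12/5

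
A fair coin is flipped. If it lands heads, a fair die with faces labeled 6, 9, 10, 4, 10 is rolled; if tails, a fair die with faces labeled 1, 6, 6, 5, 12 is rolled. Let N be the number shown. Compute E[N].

E[N | heads] = (6+9+10+4+10)/5 = 39/5.
E[N | tails] = (1+6+6+5+12)/5 = 6.
By the law of total expectation,
E[N] = (1/2)·(39/5) + (1/2)·(6) = 69/10.

69/10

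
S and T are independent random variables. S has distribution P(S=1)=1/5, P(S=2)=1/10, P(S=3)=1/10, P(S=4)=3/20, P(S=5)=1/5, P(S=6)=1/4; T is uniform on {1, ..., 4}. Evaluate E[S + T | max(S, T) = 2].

P(max(S, T) = 2) = 1/10.
Summing (S+T)·P(x,y) over outcomes with max(S, T) = 2 gives 13/40.
E[S + T | max(S, T) = 2] = (13/40) / (1/10) = 13/4.

13/4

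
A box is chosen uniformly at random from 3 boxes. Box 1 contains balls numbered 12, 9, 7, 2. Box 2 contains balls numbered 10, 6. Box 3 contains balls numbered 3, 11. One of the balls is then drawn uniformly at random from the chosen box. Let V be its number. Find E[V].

E[V | box 1] = (12+9+7+2)/4 = 15/2.
E[V | box 2] = (10+6)/2 = 8.
E[V | box 3] = (3+11)/2 = 7.
E[V] = (1/3)·(15/2) + (1/3)·(8) + (1/3)·(7) = 15/2.

15/2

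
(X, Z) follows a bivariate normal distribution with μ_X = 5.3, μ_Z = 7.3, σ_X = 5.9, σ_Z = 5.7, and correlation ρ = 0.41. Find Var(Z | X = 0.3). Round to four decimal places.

27.0284

Var(Z | X=x) = (1 − ρ²)·σ_Z².
Var(Z | X=0.3) = (5.7)²·(1 − (0.41)²) = 32.49·0.8319 = 27.0284.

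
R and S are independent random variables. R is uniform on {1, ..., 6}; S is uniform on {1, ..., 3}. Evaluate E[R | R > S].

53/12

P(R > S) = 2/3.
Summing R·P(x,y) over outcomes with R > S gives 53/18.
E[R | R > S] = (53/18) / (2/3) = 53/12.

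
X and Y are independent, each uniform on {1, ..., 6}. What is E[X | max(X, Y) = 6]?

51/11

P(max(X, Y) = 6) = 11/36.
Summing X·P(x,y) over outcomes with max(X, Y) = 6 gives 17/12.
E[X | max(X, Y) = 6] = (17/12) / (11/36) = 51/11.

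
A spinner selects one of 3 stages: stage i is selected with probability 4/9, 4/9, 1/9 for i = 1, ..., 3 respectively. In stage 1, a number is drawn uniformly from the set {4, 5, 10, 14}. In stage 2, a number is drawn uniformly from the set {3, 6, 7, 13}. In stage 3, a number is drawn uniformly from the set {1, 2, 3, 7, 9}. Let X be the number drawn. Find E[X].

E[X | stage 1] = (4+5+10+14)/4 = 33/4.
E[X | stage 2] = (3+6+7+13)/4 = 29/4.
E[X | stage 3] = (1+2+3+7+9)/5 = 22/5.
E[X] = (4/9)·(33/4) + (4/9)·(29/4) + (1/9)·(22/5) = 332/45.

332/45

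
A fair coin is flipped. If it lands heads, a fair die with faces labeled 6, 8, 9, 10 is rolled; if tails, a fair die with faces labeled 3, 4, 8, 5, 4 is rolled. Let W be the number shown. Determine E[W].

261/40

E[W | heads] = (6+8+9+10)/4 = 33/4.
E[W | tails] = (3+4+8+5+4)/5 = 24/5.
By the law of total expectation,
E[W] = (1/2)·(33/4) + (1/2)·(24/5) = 261/40.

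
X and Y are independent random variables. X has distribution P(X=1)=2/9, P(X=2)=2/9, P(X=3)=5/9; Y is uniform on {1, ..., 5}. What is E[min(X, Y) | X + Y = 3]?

P(X + Y = 3) = 4/45.
Summing min(X,Y)·P(x,y) over outcomes with X + Y = 3 gives 4/45.
E[min(X, Y) | X + Y = 3] = (4/45) / (4/45) = 1.

1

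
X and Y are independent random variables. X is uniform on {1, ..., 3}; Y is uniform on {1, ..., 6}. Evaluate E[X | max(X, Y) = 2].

5/3

Outcomes with max(X, Y) = 2: (1,2), (2,1), (2,2), each with probability 1/18.
E[X | max(X, Y) = 2] = (1 + 2 + 2) / 3 = 5/3.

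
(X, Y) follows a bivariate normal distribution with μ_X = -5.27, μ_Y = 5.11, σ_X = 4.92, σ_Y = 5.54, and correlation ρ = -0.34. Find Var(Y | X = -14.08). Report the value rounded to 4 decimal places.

27.1437

Var(Y | X=x) = (1 − ρ²)·σ_Y².
Var(Y | X=-14.08) = (5.54)²·(1 − (-0.34)²) = 30.6916·0.8844 = 27.1437.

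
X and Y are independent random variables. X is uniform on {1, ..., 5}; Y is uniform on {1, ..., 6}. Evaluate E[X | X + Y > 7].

4

Outcomes with X + Y > 7: (2,6), (3,5), (3,6), (4,4), (4,5), (4,6), (5,3), (5,4), (5,5), (5,6), each with probability 1/30.
E[X | X + Y > 7] = (2 + 3 + 3 + 4 + 4 + 4 + 5 + 5 + 5 + 5) / 10 = 4.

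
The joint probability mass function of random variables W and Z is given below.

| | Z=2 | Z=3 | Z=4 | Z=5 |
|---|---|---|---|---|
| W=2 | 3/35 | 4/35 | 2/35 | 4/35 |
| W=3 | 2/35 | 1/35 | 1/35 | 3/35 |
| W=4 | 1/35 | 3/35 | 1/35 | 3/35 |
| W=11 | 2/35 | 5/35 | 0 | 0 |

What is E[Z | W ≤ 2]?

46/13

P(W ≤ 2) = 13/35.
Σ Z·P over the event = 2·(3/35) + 3·(4/35) + 4·(2/35) + 5·(4/35) = 46/35.
E[Z | W ≤ 2] = (46/35) / (13/35) = 46/13.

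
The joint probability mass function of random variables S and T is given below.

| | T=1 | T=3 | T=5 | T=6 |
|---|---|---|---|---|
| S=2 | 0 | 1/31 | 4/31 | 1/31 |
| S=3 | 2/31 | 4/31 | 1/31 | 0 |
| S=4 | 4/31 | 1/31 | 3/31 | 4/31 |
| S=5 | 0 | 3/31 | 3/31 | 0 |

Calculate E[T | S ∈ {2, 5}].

P(S ∈ {2, 5}) = 12/31.
Σ T·P over the event = 3·(1/31) + 5·(4/31) + 6·(1/31) + 3·(3/31) + 5·(3/31) = 53/31.
E[T | S ∈ {2, 5}] = (53/31) / (12/31) = 53/12.

53/12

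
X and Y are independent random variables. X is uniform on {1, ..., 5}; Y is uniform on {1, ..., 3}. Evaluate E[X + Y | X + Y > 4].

55/9

P(X + Y > 4) = 3/5.
Summing (X+Y)·P(x,y) over outcomes with X + Y > 4 gives 11/3.
E[X + Y | X + Y > 4] = (11/3) / (3/5) = 55/9.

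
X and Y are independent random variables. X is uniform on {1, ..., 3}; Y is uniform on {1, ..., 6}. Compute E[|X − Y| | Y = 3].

Outcomes with Y = 3: (1,3), (2,3), (3,3), each with probability 1/18.
E[|X − Y| | Y = 3] = (2 + 1 + 0) / 3 = 1.

1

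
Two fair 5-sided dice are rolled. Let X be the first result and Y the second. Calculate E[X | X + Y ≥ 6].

P(X + Y ≥ 6) = 3/5.
Summing X·P(x,y) over outcomes with X + Y ≥ 6 gives 11/5.
E[X | X + Y ≥ 6] = (11/5) / (3/5) = 11/3.

11/3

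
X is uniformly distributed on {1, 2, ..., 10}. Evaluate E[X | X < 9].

9/2

Given X < 9, X is equally likely to be any of {1, 2, 3, 4, 5, 6, 7, 8}.
E[X | X < 9] = (1 + 2 + 3 + 4 + 5 + 6 + 7 + 8) / 8 = 9/2.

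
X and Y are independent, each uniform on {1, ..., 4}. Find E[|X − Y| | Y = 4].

Outcomes with Y = 4: (1,4), (2,4), (3,4), (4,4), each with probability 1/16.
E[|X − Y| | Y = 4] = (3 + 2 + 1 + 0) / 4 = 3/2.

3/2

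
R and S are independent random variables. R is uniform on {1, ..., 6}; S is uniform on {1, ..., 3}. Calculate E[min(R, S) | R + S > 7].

Outcomes with R + S > 7: (5,3), (6,2), (6,3), each with probability 1/18.
E[min(R, S) | R + S > 7] = (3 + 2 + 3) / 3 = 8/3.

8/3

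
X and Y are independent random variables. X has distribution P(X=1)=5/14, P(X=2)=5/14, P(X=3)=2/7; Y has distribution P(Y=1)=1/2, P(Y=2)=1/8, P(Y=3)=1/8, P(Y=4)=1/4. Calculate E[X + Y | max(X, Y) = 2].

P(max(X, Y) = 2) = 15/56.
Summing (X+Y)·P(x,y) over outcomes with max(X, Y) = 2 gives 95/112.
E[X + Y | max(X, Y) = 2] = (95/112) / (15/56) = 19/6.

19/6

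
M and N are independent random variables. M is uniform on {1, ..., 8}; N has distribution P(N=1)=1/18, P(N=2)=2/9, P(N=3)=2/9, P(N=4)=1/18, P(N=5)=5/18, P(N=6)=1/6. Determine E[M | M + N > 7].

503/86

P(M + N > 7) = 43/72.
Summing M·P(x,y) over outcomes with M + N > 7 gives 503/144.
E[M | M + N > 7] = (503/144) / (43/72) = 503/86.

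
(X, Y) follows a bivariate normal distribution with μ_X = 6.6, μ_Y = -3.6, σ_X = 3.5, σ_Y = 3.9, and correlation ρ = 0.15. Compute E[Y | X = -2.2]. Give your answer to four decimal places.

E[Y | X=x] = μ_Y + ρ(σ_Y/σ_X)(x − μ_X) for jointly normal variables.
E[Y | X=-2.2] = -3.6 + (0.15)·(3.9/3.5)·(-2.2 − (6.6)) = -3.6 + (0.167143)·(-8.8) = -5.0709.

-5.0709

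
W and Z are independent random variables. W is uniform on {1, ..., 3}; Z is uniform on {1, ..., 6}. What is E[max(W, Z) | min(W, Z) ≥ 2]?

Outcomes with min(W, Z) ≥ 2: (2,2), (2,3), (2,4), (2,5), (2,6), (3,2), (3,3), (3,4), (3,5), (3,6), each with probability 1/18.
E[max(W, Z) | min(W, Z) ≥ 2] = (2 + 3 + 4 + 5 + 6 + 3 + 3 + 4 + 5 + 6) / 10 = 41/10.

41/10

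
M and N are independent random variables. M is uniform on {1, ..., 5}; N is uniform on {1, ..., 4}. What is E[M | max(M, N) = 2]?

Outcomes with max(M, N) = 2: (1,2), (2,1), (2,2), each with probability 1/20.
E[M | max(M, N) = 2] = (1 + 2 + 2) / 3 = 5/3.

5/3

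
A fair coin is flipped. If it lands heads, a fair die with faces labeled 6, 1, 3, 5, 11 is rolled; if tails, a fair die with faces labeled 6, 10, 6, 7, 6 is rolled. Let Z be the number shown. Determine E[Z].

61/10

E[Z | heads] = (6+1+3+5+11)/5 = 26/5.
E[Z | tails] = (6+10+6+7+6)/5 = 7.
By the law of total expectation,
E[Z] = (1/2)·(26/5) + (1/2)·(7) = 61/10.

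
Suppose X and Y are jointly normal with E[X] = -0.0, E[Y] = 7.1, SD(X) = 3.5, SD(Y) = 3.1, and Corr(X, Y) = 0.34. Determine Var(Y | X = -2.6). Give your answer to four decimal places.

8.4991

The conditional variance in a bivariate normal is σ_Y²(1 − ρ²), independent of x.
Var(Y | X=-2.6) = (3.1)²·(1 − (0.34)²) = 9.61·0.8844 = 8.4991.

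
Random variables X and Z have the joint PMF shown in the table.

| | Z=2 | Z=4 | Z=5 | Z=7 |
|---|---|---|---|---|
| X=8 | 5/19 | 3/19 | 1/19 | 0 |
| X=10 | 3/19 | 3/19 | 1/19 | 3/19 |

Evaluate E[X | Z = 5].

9

P(Z = 5) = 2/19.
Σ X·P over the event = 8·(1/19) + 10·(1/19) = 18/19.
E[X | Z = 5] = (18/19) / (2/19) = 9.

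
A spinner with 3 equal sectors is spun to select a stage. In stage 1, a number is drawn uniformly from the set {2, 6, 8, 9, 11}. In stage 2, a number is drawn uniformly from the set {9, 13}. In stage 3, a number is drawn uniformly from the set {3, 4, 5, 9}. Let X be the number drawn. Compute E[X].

469/60

E[X | stage 1] = (2+6+8+9+11)/5 = 36/5.
E[X | stage 2] = (9+13)/2 = 11.
E[X | stage 3] = (3+4+5+9)/4 = 21/4.
By the law of total expectation,
E[X] = (1/3)·(36/5) + (1/3)·(11) + (1/3)·(21/4) = 469/60.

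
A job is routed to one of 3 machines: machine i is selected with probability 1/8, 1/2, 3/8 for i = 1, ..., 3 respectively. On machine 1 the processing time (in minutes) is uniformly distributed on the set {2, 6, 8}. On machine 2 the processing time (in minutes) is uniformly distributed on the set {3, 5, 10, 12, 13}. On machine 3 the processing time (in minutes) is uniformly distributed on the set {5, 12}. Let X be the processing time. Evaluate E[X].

1957/240

E[X | machine 1] = (2+6+8)/3 = 16/3.
E[X | machine 2] = (3+5+10+12+13)/5 = 43/5.
E[X | machine 3] = (5+12)/2 = 17/2.
By the law of total expectation,
E[X] = (1/8)·(16/3) + (1/2)·(43/5) + (3/8)·(17/2) = 1957/240.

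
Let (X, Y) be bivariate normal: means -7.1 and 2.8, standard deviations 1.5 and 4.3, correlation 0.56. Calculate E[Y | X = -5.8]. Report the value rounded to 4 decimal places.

4.8869

E[Y | X=x] = μ_Y + ρ(σ_Y/σ_X)(x − μ_X) for jointly normal variables.
E[Y | X=-5.8] = 2.8 + (0.56)·(4.3/1.5)·(-5.8 − (-7.1)) = 2.8 + (1.6053)·(1.3) = 4.8869.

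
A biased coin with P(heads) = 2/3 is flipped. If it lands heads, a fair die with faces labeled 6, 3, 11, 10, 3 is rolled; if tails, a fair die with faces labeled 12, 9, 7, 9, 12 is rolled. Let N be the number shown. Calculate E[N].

E[N | heads] = (6+3+11+10+3)/5 = 33/5.
E[N | tails] = (12+9+7+9+12)/5 = 49/5.
By the law of total expectation,
E[N] = (2/3)·(33/5) + (1/3)·(49/5) = 23/3.

23/3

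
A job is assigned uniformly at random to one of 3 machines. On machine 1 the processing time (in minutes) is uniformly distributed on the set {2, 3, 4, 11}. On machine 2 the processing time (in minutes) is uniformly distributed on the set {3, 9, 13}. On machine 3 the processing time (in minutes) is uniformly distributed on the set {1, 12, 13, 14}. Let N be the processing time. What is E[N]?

E[N | machine 1] = (2+3+4+11)/4 = 5.
E[N | machine 2] = (3+9+13)/3 = 25/3.
E[N | machine 3] = (1+12+13+14)/4 = 10.
E[N] = (1/3)·(5) + (1/3)·(25/3) + (1/3)·(10) = 70/9.

70/9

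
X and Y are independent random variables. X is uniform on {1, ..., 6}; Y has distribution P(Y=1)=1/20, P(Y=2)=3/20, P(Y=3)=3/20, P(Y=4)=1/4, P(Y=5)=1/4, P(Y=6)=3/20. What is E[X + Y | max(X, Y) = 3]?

P(max(X, Y) = 3) = 13/120.
Summing (X+Y)·P(x,y) over outcomes with max(X, Y) = 3 gives 8/15.
E[X + Y | max(X, Y) = 3] = (8/15) / (13/120) = 64/13.

64/13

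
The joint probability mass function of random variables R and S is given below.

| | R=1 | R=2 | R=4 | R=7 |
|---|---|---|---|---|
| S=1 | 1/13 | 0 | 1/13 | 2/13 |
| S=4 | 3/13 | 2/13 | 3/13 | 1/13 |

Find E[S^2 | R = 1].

P(R = 1) = 4/13.
Σ S^2·P over the event = 1·(1/13) + 16·(3/13) = 49/13.
E[S^2 | R = 1] = (49/13) / (4/13) = 49/4.

49/4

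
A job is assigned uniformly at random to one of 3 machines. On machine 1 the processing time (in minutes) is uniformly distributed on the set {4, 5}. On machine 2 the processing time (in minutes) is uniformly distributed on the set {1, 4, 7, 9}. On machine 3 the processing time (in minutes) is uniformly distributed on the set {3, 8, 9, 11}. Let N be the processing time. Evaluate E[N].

E[N | machine 1] = (4+5)/2 = 9/2.
E[N | machine 2] = (1+4+7+9)/4 = 21/4.
E[N | machine 3] = (3+8+9+11)/4 = 31/4.
E[N] = (1/3)·(9/2) + (1/3)·(21/4) + (1/3)·(31/4) = 35/6.

35/6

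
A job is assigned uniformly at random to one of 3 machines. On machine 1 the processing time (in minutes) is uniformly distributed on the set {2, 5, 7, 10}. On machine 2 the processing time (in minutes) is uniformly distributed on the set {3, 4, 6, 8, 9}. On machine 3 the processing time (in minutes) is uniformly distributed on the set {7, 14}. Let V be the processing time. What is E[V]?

15/2

E[V | machine 1] = (2+5+7+10)/4 = 6.
E[V | machine 2] = (3+4+6+8+9)/5 = 6.
E[V | machine 3] = (7+14)/2 = 21/2.
By the law of total expectation,
E[V] = (1/3)·(6) + (1/3)·(6) + (1/3)·(21/2) = 15/2.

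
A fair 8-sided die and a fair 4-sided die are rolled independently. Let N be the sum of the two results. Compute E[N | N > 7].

66/7

P(N > 7) = 7/16.
Σ over the event: 8·1/8 + 9·1/8 + 10·3/32 + 11·1/16 + 12·1/32 = 33/8.
E[N | N > 7] = (33/8) / (7/16) = 66/7.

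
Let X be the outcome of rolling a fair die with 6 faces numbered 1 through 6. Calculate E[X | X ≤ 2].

3/2

Given X ≤ 2, X is equally likely to be any of {1, 2}.
E[X | X ≤ 2] = (1 + 2) / 2 = 3/2.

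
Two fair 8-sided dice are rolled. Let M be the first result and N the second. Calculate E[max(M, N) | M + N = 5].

7/2

Outcomes with M + N = 5: (1,4), (2,3), (3,2), (4,1), each with probability 1/64.
E[max(M, N) | M + N = 5] = (4 + 3 + 3 + 4) / 4 = 7/2.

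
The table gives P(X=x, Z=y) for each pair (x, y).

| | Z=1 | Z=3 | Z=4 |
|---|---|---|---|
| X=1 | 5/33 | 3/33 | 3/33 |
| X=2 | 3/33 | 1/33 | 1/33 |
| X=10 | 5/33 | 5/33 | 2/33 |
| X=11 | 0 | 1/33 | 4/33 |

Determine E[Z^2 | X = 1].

80/11

P(X = 1) = 1/3.
Summing Z^2·P(X=x,Z=y) over the conditioning event gives 80/33.
E[Z^2 | X = 1] = (80/33) / (1/3) = 80/11.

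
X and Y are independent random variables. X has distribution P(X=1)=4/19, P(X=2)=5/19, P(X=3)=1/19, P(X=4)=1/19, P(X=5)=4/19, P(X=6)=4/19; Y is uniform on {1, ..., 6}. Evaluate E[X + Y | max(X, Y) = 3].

P(max(X, Y) = 3) = 2/19.
Summing (X+Y)·P(x,y) over outcomes with max(X, Y) = 3 gives 28/57.
E[X + Y | max(X, Y) = 3] = (28/57) / (2/19) = 14/3.

14/3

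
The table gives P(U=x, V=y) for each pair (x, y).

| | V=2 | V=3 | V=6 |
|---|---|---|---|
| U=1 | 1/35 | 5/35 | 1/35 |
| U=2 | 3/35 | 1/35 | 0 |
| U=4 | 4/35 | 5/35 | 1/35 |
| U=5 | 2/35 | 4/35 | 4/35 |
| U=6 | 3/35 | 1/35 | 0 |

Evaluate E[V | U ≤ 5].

101/31

P(U ≤ 5) = 31/35.
Summing V·P(U=x,V=y) over the conditioning event gives 101/35.
E[V | U ≤ 5] = (101/35) / (31/35) = 101/31.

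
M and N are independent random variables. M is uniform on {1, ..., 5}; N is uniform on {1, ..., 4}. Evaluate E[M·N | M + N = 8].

P(M + N = 8) = 1/10.
Summing MN·P(x,y) over outcomes with M + N = 8 gives 31/20.
E[M·N | M + N = 8] = (31/20) / (1/10) = 31/2.

31/2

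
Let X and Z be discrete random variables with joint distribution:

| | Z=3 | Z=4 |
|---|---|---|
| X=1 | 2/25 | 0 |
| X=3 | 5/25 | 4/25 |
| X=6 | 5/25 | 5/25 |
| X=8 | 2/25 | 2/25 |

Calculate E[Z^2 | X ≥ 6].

25/2

P(X ≥ 6) = 14/25.
Σ Z^2·P over the event = 9·(5/25) + 16·(5/25) + 9·(2/25) + 16·(2/25) = 7.
E[Z^2 | X ≥ 6] = (7) / (14/25) = 25/2.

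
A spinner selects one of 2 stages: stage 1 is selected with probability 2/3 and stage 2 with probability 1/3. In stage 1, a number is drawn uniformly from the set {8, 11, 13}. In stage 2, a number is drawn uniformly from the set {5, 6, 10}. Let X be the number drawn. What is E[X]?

85/9

E[X | stage 1] = (8+11+13)/3 = 32/3.
E[X | stage 2] = (5+6+10)/3 = 7.
By the law of total expectation,
E[X] = (2/3)·(32/3) + (1/3)·(7) = 85/9.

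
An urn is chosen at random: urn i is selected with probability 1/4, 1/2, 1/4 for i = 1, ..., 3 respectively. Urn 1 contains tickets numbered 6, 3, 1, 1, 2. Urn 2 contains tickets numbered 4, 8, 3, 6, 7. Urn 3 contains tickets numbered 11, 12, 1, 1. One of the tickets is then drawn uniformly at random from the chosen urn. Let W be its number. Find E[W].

401/80

E[W | urn 1] = (6+3+1+1+2)/5 = 13/5.
E[W | urn 2] = (4+8+3+6+7)/5 = 28/5.
E[W | urn 3] = (11+12+1+1)/4 = 25/4.
E[W] = (1/4)·(13/5) + (1/2)·(28/5) + (1/4)·(25/4) = 401/80.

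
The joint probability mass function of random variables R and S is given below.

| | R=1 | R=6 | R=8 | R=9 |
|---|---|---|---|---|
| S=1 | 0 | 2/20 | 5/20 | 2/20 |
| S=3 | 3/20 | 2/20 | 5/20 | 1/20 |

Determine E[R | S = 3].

P(S = 3) = 11/20.
Σ R·P over the event = 1·(3/20) + 6·(2/20) + 8·(5/20) + 9·(1/20) = 16/5.
E[R | S = 3] = (16/5) / (11/20) = 64/11.

64/11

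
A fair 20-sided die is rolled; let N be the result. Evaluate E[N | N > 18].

Given N > 18, N is equally likely to be any of {19, 20}.
E[N | N > 18] = (19 + 20) / 2 = 39/2.

39/2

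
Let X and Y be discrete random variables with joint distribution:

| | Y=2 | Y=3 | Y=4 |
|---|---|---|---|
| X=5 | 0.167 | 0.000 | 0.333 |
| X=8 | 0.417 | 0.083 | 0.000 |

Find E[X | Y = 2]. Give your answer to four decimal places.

P(Y = 2) = 0.584.
Σ X·P over the event = 5·(0.167) + 8·(0.417) = 4.171.
E[X | Y = 2] = (4.171) / (0.584) = 7.1421.

7.1421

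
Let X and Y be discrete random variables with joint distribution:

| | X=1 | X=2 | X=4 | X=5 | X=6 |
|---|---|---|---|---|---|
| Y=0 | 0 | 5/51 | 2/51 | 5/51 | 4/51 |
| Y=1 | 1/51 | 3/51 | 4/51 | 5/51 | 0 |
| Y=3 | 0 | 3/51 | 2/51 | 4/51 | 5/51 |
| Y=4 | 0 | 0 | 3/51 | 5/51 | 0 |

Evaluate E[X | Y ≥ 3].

101/22

P(Y ≥ 3) = 22/51.
Σ X·P over the event = 2·(3/51) + 4·(2/51) + 4·(3/51) + 5·(4/51) + 5·(5/51) + 6·(5/51) = 101/51.
E[X | Y ≥ 3] = (101/51) / (22/51) = 101/22.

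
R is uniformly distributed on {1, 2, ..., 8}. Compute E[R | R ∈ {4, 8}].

6

P(R ∈ {4, 8}) = 1/4.
Σ over the event: 4·1/8 + 8·1/8 = 3/2.
E[R | R ∈ {4, 8}] = (3/2) / (1/4) = 6.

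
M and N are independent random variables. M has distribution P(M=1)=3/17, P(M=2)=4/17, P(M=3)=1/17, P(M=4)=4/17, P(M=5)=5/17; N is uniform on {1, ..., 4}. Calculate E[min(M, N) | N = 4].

P(N = 4) = 1/4.
Summing min(M,N)·P(x,y) over outcomes with N = 4 gives 25/34.
E[min(M, N) | N = 4] = (25/34) / (1/4) = 50/17.

50/17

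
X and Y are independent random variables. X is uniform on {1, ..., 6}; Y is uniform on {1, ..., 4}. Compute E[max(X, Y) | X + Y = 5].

Outcomes with X + Y = 5: (1,4), (2,3), (3,2), (4,1), each with probability 1/24.
E[max(X, Y) | X + Y = 5] = (4 + 3 + 3 + 4) / 4 = 7/2.

7/2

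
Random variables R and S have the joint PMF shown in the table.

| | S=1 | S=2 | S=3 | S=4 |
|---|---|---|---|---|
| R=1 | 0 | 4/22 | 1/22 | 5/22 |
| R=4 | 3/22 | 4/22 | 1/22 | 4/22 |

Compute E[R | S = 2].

5/2

P(S = 2) = 4/11.
Σ R·P over the event = 1·(4/22) + 4·(4/22) = 10/11.
E[R | S = 2] = (10/11) / (4/11) = 5/2.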